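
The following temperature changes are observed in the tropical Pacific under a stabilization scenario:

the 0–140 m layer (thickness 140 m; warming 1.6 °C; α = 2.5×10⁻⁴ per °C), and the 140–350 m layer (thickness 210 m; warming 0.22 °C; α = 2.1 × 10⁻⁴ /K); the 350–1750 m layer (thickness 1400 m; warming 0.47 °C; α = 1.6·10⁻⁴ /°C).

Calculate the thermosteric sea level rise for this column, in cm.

0–140 m: 140 × 1.6 × 2.5×10⁻⁴ = 0.05600 m
0.22 × 2.1×10⁻⁴ × 210 = 0.009702 m
0.47 × 1400 × 1.6×10⁻⁴ = 0.10528 m
Δh = 0.05600 + 0.009702 + 0.10528 = 0.170982 m

17.1 cm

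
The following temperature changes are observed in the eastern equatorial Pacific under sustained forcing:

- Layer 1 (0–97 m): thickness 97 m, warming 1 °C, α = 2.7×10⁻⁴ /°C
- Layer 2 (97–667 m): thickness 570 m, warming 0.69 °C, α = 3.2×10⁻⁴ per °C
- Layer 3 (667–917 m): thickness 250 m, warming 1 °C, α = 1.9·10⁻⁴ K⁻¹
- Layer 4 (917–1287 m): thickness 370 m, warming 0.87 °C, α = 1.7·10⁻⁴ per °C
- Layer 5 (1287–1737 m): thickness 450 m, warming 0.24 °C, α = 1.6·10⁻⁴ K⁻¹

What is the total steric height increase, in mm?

0–97 m: 97 × 2.7×10⁻⁴ × 1 = 0.02619 m
570 × 0.69 × 3.2×10⁻⁴ = 0.125856 m
250 × 1.9×10⁻⁴ × 1 = 0.04750 m
0.87 × 370 × 1.7×10⁻⁴ = 0.054723 m
450 × 1.6×10⁻⁴ × 0.24 = 0.01728 m
Δh = 0.02619 + 0.125856 + 0.04750 + 0.054723 + 0.01728 = 0.271549 m ≈ 272 mm

Δh ≈ 272 mm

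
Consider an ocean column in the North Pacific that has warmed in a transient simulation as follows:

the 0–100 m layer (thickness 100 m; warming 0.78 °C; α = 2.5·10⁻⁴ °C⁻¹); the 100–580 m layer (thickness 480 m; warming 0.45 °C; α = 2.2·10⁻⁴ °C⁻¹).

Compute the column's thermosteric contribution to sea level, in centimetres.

Layer 1: 0.78 × 100 × 2.5×10⁻⁴ = 0.01950 m
Layer 2: 2.2×10⁻⁴ × 0.45 × 480 = 0.04752 m
Δh = 0.01950 + 0.04752 = 0.06702 m

6.7 cm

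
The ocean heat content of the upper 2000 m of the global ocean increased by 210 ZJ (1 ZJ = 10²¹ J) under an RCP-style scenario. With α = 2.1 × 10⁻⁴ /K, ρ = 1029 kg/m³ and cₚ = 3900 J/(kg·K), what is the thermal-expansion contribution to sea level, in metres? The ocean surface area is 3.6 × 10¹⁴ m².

about 0.0305 m

Per unit area: Q = 210×10²¹ / (3.6×10¹⁴) ≈ 5.833×10⁸ J/m²
Δh = αQ/(ρcₚ) = 2.1×10⁻⁴ × 5.833×10⁸ / (1029 × 3900) ≈ 0.030523 m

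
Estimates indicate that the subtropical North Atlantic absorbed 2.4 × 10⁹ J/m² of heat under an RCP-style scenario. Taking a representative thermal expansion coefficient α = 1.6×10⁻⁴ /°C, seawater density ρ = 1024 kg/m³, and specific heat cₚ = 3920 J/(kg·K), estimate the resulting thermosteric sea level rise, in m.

Δh = 0.0957 m

Δh = αQ/(ρcₚ) = 1.6×10⁻⁴ × 2.4×10⁹ / (1024 × 3920) ≈ 0.095663 m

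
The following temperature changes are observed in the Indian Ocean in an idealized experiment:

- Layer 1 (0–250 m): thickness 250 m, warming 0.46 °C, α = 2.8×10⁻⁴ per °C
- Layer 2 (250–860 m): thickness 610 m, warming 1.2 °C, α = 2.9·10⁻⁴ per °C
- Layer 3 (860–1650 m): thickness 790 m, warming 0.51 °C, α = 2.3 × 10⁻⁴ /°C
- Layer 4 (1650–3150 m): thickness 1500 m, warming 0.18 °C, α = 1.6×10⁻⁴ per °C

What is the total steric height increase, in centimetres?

0–250 m: 2.8×10⁻⁴ × 250 × 0.46 = 0.03220 m
250–860 m: 610 × 2.9×10⁻⁴ × 1.2 = 0.21228 m
790 × 0.51 × 2.3×10⁻⁴ = 0.092667 m
1500 × 1.6×10⁻⁴ × 0.18 = 0.04320 m
Δh = 0.03220 + 0.21228 + 0.092667 + 0.04320 = 0.380347 m ≈ 38.0 cm

Δh = 38.0 cm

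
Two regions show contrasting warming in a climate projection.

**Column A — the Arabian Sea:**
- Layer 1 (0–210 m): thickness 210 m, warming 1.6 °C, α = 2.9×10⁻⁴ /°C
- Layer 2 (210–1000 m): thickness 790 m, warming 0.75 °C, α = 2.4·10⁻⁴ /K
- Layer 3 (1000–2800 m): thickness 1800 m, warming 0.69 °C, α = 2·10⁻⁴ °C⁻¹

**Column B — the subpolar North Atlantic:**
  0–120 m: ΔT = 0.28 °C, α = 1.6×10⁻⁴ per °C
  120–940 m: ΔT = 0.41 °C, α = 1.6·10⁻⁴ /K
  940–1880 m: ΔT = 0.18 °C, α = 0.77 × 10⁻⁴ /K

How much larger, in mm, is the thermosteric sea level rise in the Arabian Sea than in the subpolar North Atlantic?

A 2.9×10⁻⁴ × 210 × 1.6 = 0.09744 m
A 210–1000 m: 0.75 × 790 × 2.4×10⁻⁴ = 0.14220 m
A 1800 × 2×10⁻⁴ × 0.69 = 0.24840 m
A total: 0.48804 m
B Layer 1: 120 × 1.6×10⁻⁴ × 0.28 = 0.005376 m
B 1.6×10⁻⁴ × 820 × 0.41 = 0.053792 m
B 0.18 × 940 × 0.77×10⁻⁴ = 0.0130284 m
B total: 0.0721964 m
Difference: 0.48804 − 0.0721964 = 0.4158436 m

416 mm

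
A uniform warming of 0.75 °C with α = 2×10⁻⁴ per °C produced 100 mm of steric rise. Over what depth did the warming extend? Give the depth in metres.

H = Δh/(αΔT) = 0.1 / (2×10⁻⁴ × 0.75) ≈ 666.7 m

667 m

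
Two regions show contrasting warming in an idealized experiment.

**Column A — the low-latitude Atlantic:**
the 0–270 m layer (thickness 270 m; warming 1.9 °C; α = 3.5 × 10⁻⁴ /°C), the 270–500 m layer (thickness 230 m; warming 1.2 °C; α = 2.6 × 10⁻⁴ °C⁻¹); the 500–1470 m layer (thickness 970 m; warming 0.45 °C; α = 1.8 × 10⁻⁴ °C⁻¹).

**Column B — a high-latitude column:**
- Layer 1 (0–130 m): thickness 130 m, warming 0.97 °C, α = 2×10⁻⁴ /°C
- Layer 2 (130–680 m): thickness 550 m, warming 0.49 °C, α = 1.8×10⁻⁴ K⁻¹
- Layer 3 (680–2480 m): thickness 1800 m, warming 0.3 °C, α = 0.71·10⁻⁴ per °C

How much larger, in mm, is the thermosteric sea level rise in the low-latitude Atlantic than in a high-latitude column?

Δh_A − Δh_B ≈ 218 mm

A 0–270 m: 1.9 × 3.5×10⁻⁴ × 270 = 0.17955 m
A 270–500 m: 2.6×10⁻⁴ × 230 × 1.2 = 0.07176 m
A 970 × 1.8×10⁻⁴ × 0.45 = 0.07857 m
A total: 0.32988 m
B 2×10⁻⁴ × 130 × 0.97 = 0.02522 m
B 1.8×10⁻⁴ × 0.49 × 550 = 0.04851 m
B 680–2480 m: 0.71×10⁻⁴ × 0.3 × 1800 = 0.03834 m
B total: 0.11207 m
Difference: 0.32988 − 0.11207 = 0.21781 m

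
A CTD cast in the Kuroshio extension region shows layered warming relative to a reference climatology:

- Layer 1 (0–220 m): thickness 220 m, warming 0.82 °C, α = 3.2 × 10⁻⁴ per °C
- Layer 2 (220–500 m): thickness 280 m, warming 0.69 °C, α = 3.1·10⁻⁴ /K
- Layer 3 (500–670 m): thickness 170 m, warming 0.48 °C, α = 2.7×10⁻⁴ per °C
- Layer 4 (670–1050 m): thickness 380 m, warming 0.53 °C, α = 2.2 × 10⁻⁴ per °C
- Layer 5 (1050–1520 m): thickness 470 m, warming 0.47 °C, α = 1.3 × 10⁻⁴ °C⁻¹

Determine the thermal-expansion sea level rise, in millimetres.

about 213 mm

0–220 m: 220 × 0.82 × 3.2×10⁻⁴ = 0.057728 m
280 × 0.69 × 3.1×10⁻⁴ = 0.059892 m
Layer 3: 2.7×10⁻⁴ × 0.48 × 170 = 0.022032 m
670–1050 m: 0.53 × 380 × 2.2×10⁻⁴ = 0.044308 m
1050–1520 m: 1.3×10⁻⁴ × 470 × 0.47 = 0.028717 m
Δh = 0.057728 + 0.059892 + 0.022032 + 0.044308 + 0.028717 = 0.212677 m ≈ 213 mm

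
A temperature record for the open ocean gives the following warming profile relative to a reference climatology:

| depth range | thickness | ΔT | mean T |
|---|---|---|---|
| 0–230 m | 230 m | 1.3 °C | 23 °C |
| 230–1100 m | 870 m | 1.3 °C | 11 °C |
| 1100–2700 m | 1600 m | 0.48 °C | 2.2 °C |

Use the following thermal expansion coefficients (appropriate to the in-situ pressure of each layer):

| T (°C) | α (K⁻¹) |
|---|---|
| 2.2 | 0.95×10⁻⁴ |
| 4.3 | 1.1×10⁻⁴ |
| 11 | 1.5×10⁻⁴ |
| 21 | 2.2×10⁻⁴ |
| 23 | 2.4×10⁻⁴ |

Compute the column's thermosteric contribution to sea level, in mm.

Layer 1 at 23 °C → α = 2.4×10⁻⁴ K⁻¹
Layer 2 at 11 °C → α = 1.5×10⁻⁴ K⁻¹
Layer 3 at 2.2 °C → α = 0.95×10⁻⁴ K⁻¹
2.4×10⁻⁴ × 230 × 1.3 = 0.07176 m
1.5×10⁻⁴ × 870 × 1.3 = 0.16965 m
Layer 3: 0.95×10⁻⁴ × 1600 × 0.48 = 0.07296 m
Δh = 0.07176 + 0.16965 + 0.07296 = 0.31437 m

Δh ≈ 314 mm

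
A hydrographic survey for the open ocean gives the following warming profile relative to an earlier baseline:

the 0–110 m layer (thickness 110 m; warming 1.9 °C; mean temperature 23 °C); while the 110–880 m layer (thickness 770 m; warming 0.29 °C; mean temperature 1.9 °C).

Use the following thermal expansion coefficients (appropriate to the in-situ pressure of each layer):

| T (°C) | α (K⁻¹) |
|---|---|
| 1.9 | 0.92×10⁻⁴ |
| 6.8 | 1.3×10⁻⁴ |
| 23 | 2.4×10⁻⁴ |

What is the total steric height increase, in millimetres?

Layer 1 at 23 °C → α = 2.4×10⁻⁴ K⁻¹
Layer 2 at 1.9 °C → α = 0.92×10⁻⁴ K⁻¹
0–110 m: 1.9 × 110 × 2.4×10⁻⁴ = 0.05016 m
Layer 2: 0.92×10⁻⁴ × 770 × 0.29 = 0.0205436 m
Δh = 0.05016 + 0.0205436 = 0.0707036 m

70.7 mm of thermosteric rise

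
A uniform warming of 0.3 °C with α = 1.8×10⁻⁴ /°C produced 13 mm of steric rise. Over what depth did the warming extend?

H = Δh/(αΔT) = 0.013 / (1.8×10⁻⁴ × 0.3) ≈ 240.7 m

H ≈ 241 m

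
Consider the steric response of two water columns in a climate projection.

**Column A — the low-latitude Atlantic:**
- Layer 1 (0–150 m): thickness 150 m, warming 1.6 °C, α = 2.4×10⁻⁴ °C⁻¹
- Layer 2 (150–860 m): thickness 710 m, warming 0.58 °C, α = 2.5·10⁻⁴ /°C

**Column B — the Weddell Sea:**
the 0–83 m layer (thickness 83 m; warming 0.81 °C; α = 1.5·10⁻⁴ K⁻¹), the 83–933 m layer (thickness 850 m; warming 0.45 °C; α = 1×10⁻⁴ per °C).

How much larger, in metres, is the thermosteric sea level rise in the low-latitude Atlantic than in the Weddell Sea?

A 0–150 m: 1.6 × 2.4×10⁻⁴ × 150 = 0.05760 m
A Layer 2: 710 × 2.5×10⁻⁴ × 0.58 = 0.10295 m
A total: 0.16055 m
B 0.81 × 1.5×10⁻⁴ × 83 = 0.0100845 m
B 83–933 m: 0.45 × 1×10⁻⁴ × 850 = 0.03825 m
B total: 0.0483345 m
Difference: 0.16055 − 0.0483345 = 0.1122155 m

0.11 m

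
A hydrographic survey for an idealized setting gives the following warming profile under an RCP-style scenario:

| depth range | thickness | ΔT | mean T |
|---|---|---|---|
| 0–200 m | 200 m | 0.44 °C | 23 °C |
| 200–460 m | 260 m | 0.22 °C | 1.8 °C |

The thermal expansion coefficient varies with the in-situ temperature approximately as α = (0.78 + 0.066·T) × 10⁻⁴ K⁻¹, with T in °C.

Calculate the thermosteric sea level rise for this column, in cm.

Δh = 2.5 cm

Layer 1: α = (0.78 + 0.066×23)×10⁻⁴ = 2.298×10⁻⁴ K⁻¹
Layer 2: α = (0.78 + 0.066×1.8)×10⁻⁴ = 0.8988×10⁻⁴ K⁻¹
0.44 × 2.298×10⁻⁴ × 200 = 0.0202224 m
Layer 2: 260 × 0.8988×10⁻⁴ × 0.22 = 0.005141136 m
Δh = 0.0202224 + 0.005141136 = 0.025363536 m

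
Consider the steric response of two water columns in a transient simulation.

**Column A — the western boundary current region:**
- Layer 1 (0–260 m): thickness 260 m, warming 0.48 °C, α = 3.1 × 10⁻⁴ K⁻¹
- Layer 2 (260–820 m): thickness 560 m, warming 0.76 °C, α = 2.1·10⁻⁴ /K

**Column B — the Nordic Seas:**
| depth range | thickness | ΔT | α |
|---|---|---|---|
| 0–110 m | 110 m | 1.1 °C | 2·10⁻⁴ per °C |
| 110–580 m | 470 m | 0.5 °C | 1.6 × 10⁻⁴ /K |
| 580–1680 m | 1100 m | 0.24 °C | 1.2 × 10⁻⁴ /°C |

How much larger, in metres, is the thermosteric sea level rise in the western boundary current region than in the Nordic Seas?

0.035 m

A Layer 1: 3.1×10⁻⁴ × 0.48 × 260 = 0.038688 m
A Layer 2: 560 × 2.1×10⁻⁴ × 0.76 = 0.089376 m
A total: 0.128064 m
B 0–110 m: 110 × 1.1 × 2×10⁻⁴ = 0.02420 m
B Layer 2: 0.5 × 1.6×10⁻⁴ × 470 = 0.03760 m
B Layer 3: 1.2×10⁻⁴ × 0.24 × 1100 = 0.03168 m
B total: 0.09348 m
Difference: 0.128064 − 0.09348 = 0.034584 m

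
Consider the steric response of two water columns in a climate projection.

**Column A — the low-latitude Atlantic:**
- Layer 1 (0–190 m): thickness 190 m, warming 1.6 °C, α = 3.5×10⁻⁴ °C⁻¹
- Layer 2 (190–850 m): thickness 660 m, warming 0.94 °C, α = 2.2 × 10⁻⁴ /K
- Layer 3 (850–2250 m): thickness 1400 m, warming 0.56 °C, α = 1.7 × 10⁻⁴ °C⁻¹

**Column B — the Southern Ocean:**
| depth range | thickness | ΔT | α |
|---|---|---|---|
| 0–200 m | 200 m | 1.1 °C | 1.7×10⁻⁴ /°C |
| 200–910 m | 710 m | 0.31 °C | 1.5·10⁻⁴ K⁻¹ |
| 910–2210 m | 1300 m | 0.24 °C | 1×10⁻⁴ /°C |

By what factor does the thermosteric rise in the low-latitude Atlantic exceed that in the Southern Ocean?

A 1.6 × 3.5×10⁻⁴ × 190 = 0.10640 m
A Layer 2: 2.2×10⁻⁴ × 0.94 × 660 = 0.136488 m
A 1400 × 0.56 × 1.7×10⁻⁴ = 0.13328 m
A total: 0.376168 m
B Layer 1: 1.1 × 1.7×10⁻⁴ × 200 = 0.03740 m
B 0.31 × 1.5×10⁻⁴ × 710 = 0.033015 m
B 910–2210 m: 0.24 × 1×10⁻⁴ × 1300 = 0.03120 m
B total: 0.101615 m
Ratio: 0.376168 / 0.101615 ≈ 3.702

a factor of 3.70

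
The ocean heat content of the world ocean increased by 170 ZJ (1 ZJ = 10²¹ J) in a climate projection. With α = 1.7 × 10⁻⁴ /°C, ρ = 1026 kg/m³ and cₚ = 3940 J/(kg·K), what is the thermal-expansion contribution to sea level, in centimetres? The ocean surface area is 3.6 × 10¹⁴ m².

Δh ≈ 1.99 cm

Per unit area: Q = 170×10²¹ / (3.6×10¹⁴) ≈ 4.722×10⁸ J/m²
Δh = αQ/(ρcₚ) = 1.7×10⁻⁴ × 4.722×10⁸ / (1026 × 3940) ≈ 0.019858 m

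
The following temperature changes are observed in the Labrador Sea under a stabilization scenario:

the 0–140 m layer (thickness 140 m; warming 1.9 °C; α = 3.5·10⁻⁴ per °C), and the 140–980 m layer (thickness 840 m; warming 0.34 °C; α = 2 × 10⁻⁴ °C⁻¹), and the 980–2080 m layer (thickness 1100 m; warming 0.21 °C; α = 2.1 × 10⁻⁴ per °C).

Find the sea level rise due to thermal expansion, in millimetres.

199 mm of thermosteric rise

0–140 m: 140 × 1.9 × 3.5×10⁻⁴ = 0.09310 m
140–980 m: 840 × 2×10⁻⁴ × 0.34 = 0.05712 m
980–2080 m: 1100 × 0.21 × 2.1×10⁻⁴ = 0.04851 m
Δh = 0.09310 + 0.05712 + 0.04851 = 0.19873 m ≈ 199 mm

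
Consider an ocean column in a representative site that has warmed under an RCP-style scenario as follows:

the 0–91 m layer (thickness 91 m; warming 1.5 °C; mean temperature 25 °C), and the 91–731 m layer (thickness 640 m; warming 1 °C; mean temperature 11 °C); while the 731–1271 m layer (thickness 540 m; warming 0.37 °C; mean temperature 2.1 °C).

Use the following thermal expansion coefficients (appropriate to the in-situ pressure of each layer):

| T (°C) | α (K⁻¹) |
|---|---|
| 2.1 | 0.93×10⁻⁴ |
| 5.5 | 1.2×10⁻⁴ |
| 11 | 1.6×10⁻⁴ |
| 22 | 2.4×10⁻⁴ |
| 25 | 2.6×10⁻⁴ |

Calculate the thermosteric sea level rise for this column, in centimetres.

about 16 cm

Layer 1 at 25 °C → α = 2.6×10⁻⁴ K⁻¹
Layer 2 at 11 °C → α = 1.6×10⁻⁴ K⁻¹
Layer 3 at 2.1 °C → α = 0.93×10⁻⁴ K⁻¹
Layer 1: 91 × 2.6×10⁻⁴ × 1.5 = 0.03549 m
640 × 1 × 1.6×10⁻⁴ = 0.10240 m
540 × 0.93×10⁻⁴ × 0.37 = 0.0185814 m
Δh = 0.03549 + 0.10240 + 0.0185814 = 0.1564714 m ≈ 16 cm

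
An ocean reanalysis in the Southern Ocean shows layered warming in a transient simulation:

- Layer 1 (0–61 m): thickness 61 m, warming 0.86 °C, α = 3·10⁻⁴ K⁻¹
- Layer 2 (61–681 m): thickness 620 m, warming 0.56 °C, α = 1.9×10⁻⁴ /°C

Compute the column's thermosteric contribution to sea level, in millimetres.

0.86 × 61 × 3×10⁻⁴ = 0.015738 m
1.9×10⁻⁴ × 620 × 0.56 = 0.065968 m
Δh = 0.015738 + 0.065968 = 0.081706 m ≈ 82 mm

82 mm of thermosteric rise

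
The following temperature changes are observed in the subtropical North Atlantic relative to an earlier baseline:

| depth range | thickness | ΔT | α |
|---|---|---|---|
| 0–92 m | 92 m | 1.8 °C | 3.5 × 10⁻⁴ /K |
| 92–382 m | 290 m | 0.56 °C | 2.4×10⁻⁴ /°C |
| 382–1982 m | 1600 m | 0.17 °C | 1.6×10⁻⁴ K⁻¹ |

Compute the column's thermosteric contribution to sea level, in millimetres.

about 140 mm

Layer 1: 92 × 3.5×10⁻⁴ × 1.8 = 0.05796 m
Layer 2: 2.4×10⁻⁴ × 0.56 × 290 = 0.038976 m
1600 × 1.6×10⁻⁴ × 0.17 = 0.04352 m
Δh = 0.05796 + 0.038976 + 0.04352 = 0.140456 m ≈ 140 mm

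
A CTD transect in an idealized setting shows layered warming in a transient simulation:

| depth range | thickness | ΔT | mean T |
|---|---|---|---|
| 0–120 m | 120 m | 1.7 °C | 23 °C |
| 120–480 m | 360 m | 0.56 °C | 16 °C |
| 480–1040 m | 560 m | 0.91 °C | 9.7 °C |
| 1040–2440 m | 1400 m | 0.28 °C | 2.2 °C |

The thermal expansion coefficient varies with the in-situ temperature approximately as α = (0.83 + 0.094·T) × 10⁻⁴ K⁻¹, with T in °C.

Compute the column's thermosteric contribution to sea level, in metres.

Layer 1: α = (0.83 + 0.094×23)×10⁻⁴ = 2.992×10⁻⁴ K⁻¹
Layer 2: α = (0.83 + 0.094×16)×10⁻⁴ = 2.334×10⁻⁴ K⁻¹
Layer 3: α = (0.83 + 0.094×9.7)×10⁻⁴ = 1.7418×10⁻⁴ K⁻¹
Layer 4: α = (0.83 + 0.094×2.2)×10⁻⁴ = 1.0368×10⁻⁴ K⁻¹
2.992×10⁻⁴ × 1.7 × 120 = 0.0610368 m
Layer 2: 360 × 0.56 × 2.334×10⁻⁴ = 0.04705344 m
560 × 0.91 × 1.7418×10⁻⁴ = 0.088762128 m
Layer 4: 1.0368×10⁻⁴ × 1400 × 0.28 = 0.04064256 m
Δh = 0.0610368 + 0.04705344 + 0.088762128 + 0.04064256 = 0.237494928 m

Δh = 0.237 m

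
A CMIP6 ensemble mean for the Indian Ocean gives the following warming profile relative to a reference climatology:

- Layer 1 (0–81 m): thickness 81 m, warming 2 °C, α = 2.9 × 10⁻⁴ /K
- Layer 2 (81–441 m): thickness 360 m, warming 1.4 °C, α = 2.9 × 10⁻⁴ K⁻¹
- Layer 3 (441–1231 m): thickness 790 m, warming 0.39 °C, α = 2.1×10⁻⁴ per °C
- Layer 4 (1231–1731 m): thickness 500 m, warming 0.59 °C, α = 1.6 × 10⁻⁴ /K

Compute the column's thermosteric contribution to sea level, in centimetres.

Δh = 30.5 cm

0–81 m: 2 × 2.9×10⁻⁴ × 81 = 0.04698 m
Layer 2: 2.9×10⁻⁴ × 360 × 1.4 = 0.14616 m
0.39 × 790 × 2.1×10⁻⁴ = 0.064701 m
Layer 4: 500 × 0.59 × 1.6×10⁻⁴ = 0.04720 m
Δh = 0.04698 + 0.14616 + 0.064701 + 0.04720 = 0.305041 m ≈ 30.5 cm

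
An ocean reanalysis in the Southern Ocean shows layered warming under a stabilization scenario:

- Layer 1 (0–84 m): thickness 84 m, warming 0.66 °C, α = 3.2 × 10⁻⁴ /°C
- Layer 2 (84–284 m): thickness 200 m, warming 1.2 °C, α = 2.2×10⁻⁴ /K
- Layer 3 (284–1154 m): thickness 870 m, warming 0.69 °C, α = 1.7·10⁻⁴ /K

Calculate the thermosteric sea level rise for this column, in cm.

3.2×10⁻⁴ × 84 × 0.66 = 0.0177408 m
2.2×10⁻⁴ × 1.2 × 200 = 0.05280 m
284–1154 m: 0.69 × 870 × 1.7×10⁻⁴ = 0.102051 m
Δh = 0.0177408 + 0.05280 + 0.102051 = 0.1725918 m

Δh ≈ 17.3 cm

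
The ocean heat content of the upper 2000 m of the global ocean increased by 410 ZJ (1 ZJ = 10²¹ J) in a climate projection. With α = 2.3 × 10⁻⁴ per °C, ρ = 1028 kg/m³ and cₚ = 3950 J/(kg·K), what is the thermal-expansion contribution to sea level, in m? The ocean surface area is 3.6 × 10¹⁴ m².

0.0645 m of thermosteric rise

Per unit area: Q = 410×10²¹ / (3.6×10¹⁴) ≈ 1.139×10⁹ J/m²
Δh = αQ/(ρcₚ) = 2.3×10⁻⁴ × 1.139×10⁹ / (1028 × 3950) ≈ 0.064515 m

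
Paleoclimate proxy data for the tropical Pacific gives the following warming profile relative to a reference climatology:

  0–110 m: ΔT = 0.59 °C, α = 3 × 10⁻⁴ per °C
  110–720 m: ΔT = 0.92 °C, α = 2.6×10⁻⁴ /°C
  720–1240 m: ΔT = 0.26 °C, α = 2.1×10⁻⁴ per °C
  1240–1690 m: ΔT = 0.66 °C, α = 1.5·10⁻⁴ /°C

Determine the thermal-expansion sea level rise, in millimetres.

110 × 0.59 × 3×10⁻⁴ = 0.01947 m
610 × 2.6×10⁻⁴ × 0.92 = 0.145912 m
720–1240 m: 0.26 × 520 × 2.1×10⁻⁴ = 0.028392 m
450 × 0.66 × 1.5×10⁻⁴ = 0.04455 m
Δh = 0.01947 + 0.145912 + 0.028392 + 0.04455 = 0.238324 m

Δh = 238 mm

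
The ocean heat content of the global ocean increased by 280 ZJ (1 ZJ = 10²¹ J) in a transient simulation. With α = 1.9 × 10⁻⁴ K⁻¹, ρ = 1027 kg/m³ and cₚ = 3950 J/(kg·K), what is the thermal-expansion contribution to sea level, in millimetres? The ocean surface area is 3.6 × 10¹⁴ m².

Per unit area: Q = 280×10²¹ / (3.6×10¹⁴) ≈ 7.778×10⁸ J/m²
Δh = αQ/(ρcₚ) = 1.9×10⁻⁴ × 7.778×10⁸ / (1027 × 3950) ≈ 0.03643 m

Δh ≈ 36.4 mm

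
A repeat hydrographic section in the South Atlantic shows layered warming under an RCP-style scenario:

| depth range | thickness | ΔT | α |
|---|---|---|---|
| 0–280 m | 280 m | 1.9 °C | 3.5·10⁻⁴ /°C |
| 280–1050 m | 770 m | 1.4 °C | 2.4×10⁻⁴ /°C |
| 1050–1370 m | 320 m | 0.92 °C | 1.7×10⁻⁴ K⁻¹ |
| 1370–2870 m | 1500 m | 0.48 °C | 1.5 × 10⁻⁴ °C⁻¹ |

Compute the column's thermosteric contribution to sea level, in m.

Δh ≈ 0.603 m

0–280 m: 1.9 × 280 × 3.5×10⁻⁴ = 0.18620 m
Layer 2: 2.4×10⁻⁴ × 770 × 1.4 = 0.25872 m
1050–1370 m: 0.92 × 320 × 1.7×10⁻⁴ = 0.050048 m
1370–2870 m: 1.5×10⁻⁴ × 1500 × 0.48 = 0.10800 m
Δh = 0.18620 + 0.25872 + 0.050048 + 0.10800 = 0.602968 m ≈ 0.603 m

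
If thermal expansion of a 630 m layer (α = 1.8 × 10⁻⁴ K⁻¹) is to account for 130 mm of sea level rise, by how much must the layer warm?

1.15 K

ΔT = Δh/(αH) = 0.13 / (1.8×10⁻⁴ × 630) ≈ 1.146 K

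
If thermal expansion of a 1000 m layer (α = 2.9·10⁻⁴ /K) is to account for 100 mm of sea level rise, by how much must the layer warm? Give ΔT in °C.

0.34 °C

ΔT = Δh/(αH) = 0.1 / (2.9×10⁻⁴ × 1000) ≈ 0.3448 °C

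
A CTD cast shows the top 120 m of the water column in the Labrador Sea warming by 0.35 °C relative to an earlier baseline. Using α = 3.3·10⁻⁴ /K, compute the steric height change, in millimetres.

14 mm of thermosteric rise

Δh = αΔT·H = 3.3×10⁻⁴ × 0.35 × 120 = 0.01386 m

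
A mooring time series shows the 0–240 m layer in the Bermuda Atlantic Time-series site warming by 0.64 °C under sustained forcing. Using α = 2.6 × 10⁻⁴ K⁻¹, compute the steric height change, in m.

Δh = αΔT·H = 2.6×10⁻⁴ × 0.64 × 240 = 0.039936 m

0.0399 m of thermosteric rise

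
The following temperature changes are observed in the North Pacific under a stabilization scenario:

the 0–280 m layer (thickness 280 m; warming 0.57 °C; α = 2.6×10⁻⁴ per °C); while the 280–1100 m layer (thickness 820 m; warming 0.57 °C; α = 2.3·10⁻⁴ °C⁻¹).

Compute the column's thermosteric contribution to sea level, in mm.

Layer 1: 0.57 × 280 × 2.6×10⁻⁴ = 0.041496 m
280–1100 m: 0.57 × 2.3×10⁻⁴ × 820 = 0.107502 m
Δh = 0.041496 + 0.107502 = 0.148998 m ≈ 149 mm

149 mm of thermosteric rise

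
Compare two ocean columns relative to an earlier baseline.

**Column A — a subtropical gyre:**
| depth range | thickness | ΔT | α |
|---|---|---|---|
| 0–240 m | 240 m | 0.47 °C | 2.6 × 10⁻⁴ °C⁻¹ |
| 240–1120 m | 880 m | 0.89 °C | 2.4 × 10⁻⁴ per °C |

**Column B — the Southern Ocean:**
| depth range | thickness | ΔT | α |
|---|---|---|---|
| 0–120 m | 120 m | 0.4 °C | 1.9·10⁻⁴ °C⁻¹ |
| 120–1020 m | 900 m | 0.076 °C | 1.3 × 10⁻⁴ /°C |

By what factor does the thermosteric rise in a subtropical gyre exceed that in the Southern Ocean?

12

A 0–240 m: 2.6×10⁻⁴ × 0.47 × 240 = 0.029328 m
A 0.89 × 2.4×10⁻⁴ × 880 = 0.187968 m
A total: 0.217296 m
B 0–120 m: 0.4 × 120 × 1.9×10⁻⁴ = 0.00912 m
B 900 × 0.076 × 1.3×10⁻⁴ = 0.008892 m
B total: 0.018012 m
Ratio: 0.217296 / 0.018012 ≈ 12.06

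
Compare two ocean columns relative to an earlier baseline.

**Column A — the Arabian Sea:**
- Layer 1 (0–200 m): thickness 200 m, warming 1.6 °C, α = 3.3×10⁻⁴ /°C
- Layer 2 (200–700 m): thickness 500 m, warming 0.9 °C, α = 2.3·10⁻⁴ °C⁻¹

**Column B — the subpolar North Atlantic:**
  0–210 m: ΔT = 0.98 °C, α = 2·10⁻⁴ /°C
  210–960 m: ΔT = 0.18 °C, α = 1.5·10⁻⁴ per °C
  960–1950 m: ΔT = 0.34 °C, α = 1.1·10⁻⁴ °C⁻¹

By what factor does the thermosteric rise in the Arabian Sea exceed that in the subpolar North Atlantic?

≈ 2.1×

A Layer 1: 3.3×10⁻⁴ × 200 × 1.6 = 0.10560 m
A Layer 2: 500 × 2.3×10⁻⁴ × 0.9 = 0.10350 m
A total: 0.20910 m
B Layer 1: 2×10⁻⁴ × 210 × 0.98 = 0.04116 m
B 0.18 × 750 × 1.5×10⁻⁴ = 0.02025 m
B 960–1950 m: 1.1×10⁻⁴ × 990 × 0.34 = 0.037026 m
B total: 0.098436 m
Ratio: 0.20910 / 0.098436 ≈ 2.124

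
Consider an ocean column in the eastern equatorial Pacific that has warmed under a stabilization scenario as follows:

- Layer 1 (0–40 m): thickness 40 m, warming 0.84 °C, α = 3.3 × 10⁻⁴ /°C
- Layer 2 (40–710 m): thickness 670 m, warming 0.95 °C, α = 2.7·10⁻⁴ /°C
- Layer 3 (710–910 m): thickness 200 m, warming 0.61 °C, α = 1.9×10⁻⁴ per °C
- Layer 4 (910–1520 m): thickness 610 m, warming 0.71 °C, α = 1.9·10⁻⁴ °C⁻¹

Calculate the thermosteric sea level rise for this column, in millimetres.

Δh ≈ 288 mm

40 × 3.3×10⁻⁴ × 0.84 = 0.011088 m
40–710 m: 0.95 × 670 × 2.7×10⁻⁴ = 0.171855 m
0.61 × 1.9×10⁻⁴ × 200 = 0.02318 m
910–1520 m: 610 × 0.71 × 1.9×10⁻⁴ = 0.082289 m
Δh = 0.011088 + 0.171855 + 0.02318 + 0.082289 = 0.288412 m ≈ 288 mm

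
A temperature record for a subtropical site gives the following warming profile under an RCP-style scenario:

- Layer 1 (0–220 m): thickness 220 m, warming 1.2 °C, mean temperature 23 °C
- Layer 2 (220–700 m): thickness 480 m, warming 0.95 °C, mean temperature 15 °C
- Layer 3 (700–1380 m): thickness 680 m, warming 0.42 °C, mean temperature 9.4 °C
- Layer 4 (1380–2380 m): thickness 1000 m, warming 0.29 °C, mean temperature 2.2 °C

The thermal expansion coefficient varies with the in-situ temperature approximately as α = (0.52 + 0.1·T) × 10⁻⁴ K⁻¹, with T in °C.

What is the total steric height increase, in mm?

about 230 mm

Layer 1: α = (0.52 + 0.1×23)×10⁻⁴ = 2.82×10⁻⁴ K⁻¹
Layer 2: α = (0.52 + 0.1×15)×10⁻⁴ = 2.02×10⁻⁴ K⁻¹
Layer 3: α = (0.52 + 0.1×9.4)×10⁻⁴ = 1.46×10⁻⁴ K⁻¹
Layer 4: α = (0.52 + 0.1×2.2)×10⁻⁴ = 0.74×10⁻⁴ K⁻¹
0–220 m: 220 × 1.2 × 2.82×10⁻⁴ = 0.074448 m
Layer 2: 0.95 × 2.02×10⁻⁴ × 480 = 0.092112 m
700–1380 m: 680 × 0.42 × 1.46×10⁻⁴ = 0.0416976 m
0.74×10⁻⁴ × 1000 × 0.29 = 0.02146 m
Δh = 0.074448 + 0.092112 + 0.0416976 + 0.02146 = 0.2297176 m ≈ 230 mm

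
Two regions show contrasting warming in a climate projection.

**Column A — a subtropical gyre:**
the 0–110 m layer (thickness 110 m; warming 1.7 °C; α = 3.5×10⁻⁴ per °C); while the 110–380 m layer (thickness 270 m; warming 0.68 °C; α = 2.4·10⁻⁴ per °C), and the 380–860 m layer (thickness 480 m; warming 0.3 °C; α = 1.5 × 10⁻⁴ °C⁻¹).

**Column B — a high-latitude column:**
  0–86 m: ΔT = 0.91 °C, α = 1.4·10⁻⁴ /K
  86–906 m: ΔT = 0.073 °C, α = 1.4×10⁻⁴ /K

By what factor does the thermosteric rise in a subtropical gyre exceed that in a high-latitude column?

A 0–110 m: 110 × 1.7 × 3.5×10⁻⁴ = 0.06545 m
A 110–380 m: 2.4×10⁻⁴ × 270 × 0.68 = 0.044064 m
A 0.3 × 480 × 1.5×10⁻⁴ = 0.02160 m
A total: 0.131114 m
B 86 × 0.91 × 1.4×10⁻⁴ = 0.0109564 m
B 86–906 m: 820 × 0.073 × 1.4×10⁻⁴ = 0.0083804 m
B total: 0.0193368 m
Ratio: 0.131114 / 0.0193368 ≈ 6.781

6.78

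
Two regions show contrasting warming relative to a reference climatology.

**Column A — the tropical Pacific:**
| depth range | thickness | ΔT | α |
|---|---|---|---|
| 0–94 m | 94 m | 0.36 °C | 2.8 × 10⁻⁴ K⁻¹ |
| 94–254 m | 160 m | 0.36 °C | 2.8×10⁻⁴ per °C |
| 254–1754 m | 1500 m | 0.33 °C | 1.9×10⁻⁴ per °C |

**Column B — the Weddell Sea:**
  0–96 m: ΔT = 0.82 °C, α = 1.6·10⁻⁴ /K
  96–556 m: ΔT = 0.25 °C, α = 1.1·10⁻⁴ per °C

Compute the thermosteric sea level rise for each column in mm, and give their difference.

A 0–94 m: 2.8×10⁻⁴ × 0.36 × 94 = 0.0094752 m
A 160 × 2.8×10⁻⁴ × 0.36 = 0.016128 m
A 0.33 × 1500 × 1.9×10⁻⁴ = 0.09405 m
A total: 0.1196532 m
B 0–96 m: 1.6×10⁻⁴ × 96 × 0.82 = 0.0125952 m
B 0.25 × 1.1×10⁻⁴ × 460 = 0.01265 m
B total: 0.0252452 m
Difference: 0.1196532 − 0.0252452 = 0.094408 m

Δh_A ≈ 120 mm, Δh_B ≈ 25.2 mm; difference ≈ 94.4 mm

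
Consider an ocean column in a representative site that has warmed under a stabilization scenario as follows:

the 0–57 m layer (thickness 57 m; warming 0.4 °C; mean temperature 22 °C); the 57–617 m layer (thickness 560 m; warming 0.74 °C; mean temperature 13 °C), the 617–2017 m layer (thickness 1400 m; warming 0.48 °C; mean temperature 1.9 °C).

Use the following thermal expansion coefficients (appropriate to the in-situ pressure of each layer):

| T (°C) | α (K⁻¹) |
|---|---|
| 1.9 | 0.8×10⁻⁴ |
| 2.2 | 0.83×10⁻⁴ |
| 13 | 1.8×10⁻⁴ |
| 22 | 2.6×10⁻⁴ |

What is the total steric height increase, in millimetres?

Δh ≈ 134 mm

Layer 1 at 22 °C → α = 2.6×10⁻⁴ K⁻¹
Layer 2 at 13 °C → α = 1.8×10⁻⁴ K⁻¹
Layer 3 at 1.9 °C → α = 0.8×10⁻⁴ K⁻¹
0–57 m: 2.6×10⁻⁴ × 0.4 × 57 = 0.005928 m
57–617 m: 1.8×10⁻⁴ × 560 × 0.74 = 0.074592 m
617–2017 m: 0.8×10⁻⁴ × 1400 × 0.48 = 0.05376 m
Δh = 0.005928 + 0.074592 + 0.05376 = 0.13428 m ≈ 134 mm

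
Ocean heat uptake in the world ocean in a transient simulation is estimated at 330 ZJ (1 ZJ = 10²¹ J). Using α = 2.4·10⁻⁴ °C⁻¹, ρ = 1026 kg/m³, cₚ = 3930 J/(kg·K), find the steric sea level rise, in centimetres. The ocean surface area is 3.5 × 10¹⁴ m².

Per unit area: Q = 330×10²¹ / (3.5×10¹⁴) ≈ 9.429×10⁸ J/m²
Δh = αQ/(ρcₚ) = 2.4×10⁻⁴ × 9.429×10⁸ / (1026 × 3930) ≈ 0.056122 m

Δh ≈ 5.61 cm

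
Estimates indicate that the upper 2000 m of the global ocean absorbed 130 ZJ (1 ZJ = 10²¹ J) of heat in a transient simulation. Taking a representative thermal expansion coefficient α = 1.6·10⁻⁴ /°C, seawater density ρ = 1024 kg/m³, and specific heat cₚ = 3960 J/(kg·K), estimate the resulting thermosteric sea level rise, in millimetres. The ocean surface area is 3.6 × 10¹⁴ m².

14 mm of thermosteric rise

Per unit area: Q = 130×10²¹ / (3.6×10¹⁴) ≈ 3.611×10⁸ J/m²
Δh = αQ/(ρcₚ) = 1.6×10⁻⁴ × 3.611×10⁸ / (1024 × 3960) ≈ 0.014248 m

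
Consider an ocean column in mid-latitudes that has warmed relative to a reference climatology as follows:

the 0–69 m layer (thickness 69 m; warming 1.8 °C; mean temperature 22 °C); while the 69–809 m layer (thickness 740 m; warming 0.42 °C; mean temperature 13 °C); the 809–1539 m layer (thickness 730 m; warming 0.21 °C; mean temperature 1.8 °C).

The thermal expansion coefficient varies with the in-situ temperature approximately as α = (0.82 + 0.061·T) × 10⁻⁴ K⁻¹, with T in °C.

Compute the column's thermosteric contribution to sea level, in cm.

Layer 1: α = (0.82 + 0.061×22)×10⁻⁴ = 2.162×10⁻⁴ K⁻¹
Layer 2: α = (0.82 + 0.061×13)×10⁻⁴ = 1.613×10⁻⁴ K⁻¹
Layer 3: α = (0.82 + 0.061×1.8)×10⁻⁴ = 0.9298×10⁻⁴ K⁻¹
Layer 1: 69 × 1.8 × 2.162×10⁻⁴ = 0.02685204 m
1.613×10⁻⁴ × 740 × 0.42 = 0.05013204 m
809–1539 m: 730 × 0.21 × 0.9298×10⁻⁴ = 0.014253834 m
Δh = 0.02685204 + 0.05013204 + 0.014253834 = 0.091237914 m

9.12 cm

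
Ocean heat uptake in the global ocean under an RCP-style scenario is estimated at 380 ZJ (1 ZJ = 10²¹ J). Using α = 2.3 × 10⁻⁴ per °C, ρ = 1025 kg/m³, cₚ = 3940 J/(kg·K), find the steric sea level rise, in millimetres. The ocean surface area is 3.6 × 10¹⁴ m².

Per unit area: Q = 380×10²¹ / (3.6×10¹⁴) ≈ 1.056×10⁹ J/m²
Δh = αQ/(ρcₚ) = 2.3×10⁻⁴ × 1.056×10⁹ / (1025 × 3940) ≈ 0.060141 m

Δh ≈ 60.1 mm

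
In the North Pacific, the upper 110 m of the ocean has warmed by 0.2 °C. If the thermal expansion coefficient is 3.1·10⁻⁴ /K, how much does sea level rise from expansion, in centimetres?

Δh = αΔT·H = 3.1×10⁻⁴ × 0.2 × 110 = 0.00682 m

0.682 cm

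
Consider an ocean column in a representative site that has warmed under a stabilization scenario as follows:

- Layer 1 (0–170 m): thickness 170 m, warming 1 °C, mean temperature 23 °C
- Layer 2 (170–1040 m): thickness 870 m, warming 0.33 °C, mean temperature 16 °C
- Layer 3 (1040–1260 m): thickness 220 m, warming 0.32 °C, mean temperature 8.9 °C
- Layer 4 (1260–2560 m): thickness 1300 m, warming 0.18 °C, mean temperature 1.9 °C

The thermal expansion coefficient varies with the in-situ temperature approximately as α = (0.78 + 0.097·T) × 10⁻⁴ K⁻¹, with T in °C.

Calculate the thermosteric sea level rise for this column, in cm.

Layer 1: α = (0.78 + 0.097×23)×10⁻⁴ = 3.011×10⁻⁴ K⁻¹
Layer 2: α = (0.78 + 0.097×16)×10⁻⁴ = 2.332×10⁻⁴ K⁻¹
Layer 3: α = (0.78 + 0.097×8.9)×10⁻⁴ = 1.6433×10⁻⁴ K⁻¹
Layer 4: α = (0.78 + 0.097×1.9)×10⁻⁴ = 0.9643×10⁻⁴ K⁻¹
0–170 m: 3.011×10⁻⁴ × 1 × 170 = 0.051187 m
170–1040 m: 0.33 × 2.332×10⁻⁴ × 870 = 0.06695172 m
1.6433×10⁻⁴ × 220 × 0.32 = 0.011568832 m
1260–2560 m: 0.18 × 1300 × 0.9643×10⁻⁴ = 0.02256462 m
Δh = 0.051187 + 0.06695172 + 0.011568832 + 0.02256462 = 0.152272172 m

15.2 cm of thermosteric rise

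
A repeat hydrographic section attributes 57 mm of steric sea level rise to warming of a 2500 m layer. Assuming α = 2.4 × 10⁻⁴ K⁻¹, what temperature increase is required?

ΔT = Δh/(αH) = 0.057 / (2.4×10⁻⁴ × 2500) = 0.09500 K

ΔT ≈ 0.0950 K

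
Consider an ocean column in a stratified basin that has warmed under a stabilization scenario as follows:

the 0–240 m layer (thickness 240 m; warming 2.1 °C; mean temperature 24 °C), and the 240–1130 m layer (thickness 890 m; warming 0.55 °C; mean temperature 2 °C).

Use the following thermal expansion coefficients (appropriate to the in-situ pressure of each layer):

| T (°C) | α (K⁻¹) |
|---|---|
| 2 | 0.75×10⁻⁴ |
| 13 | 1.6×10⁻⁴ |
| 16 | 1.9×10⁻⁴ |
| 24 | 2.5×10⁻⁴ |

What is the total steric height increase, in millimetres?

Layer 1 at 24 °C → α = 2.5×10⁻⁴ K⁻¹
Layer 2 at 2 °C → α = 0.75×10⁻⁴ K⁻¹
0–240 m: 2.1 × 2.5×10⁻⁴ × 240 = 0.12600 m
Layer 2: 0.55 × 0.75×10⁻⁴ × 890 = 0.0367125 m
Δh = 0.12600 + 0.0367125 = 0.1627125 m

163 mm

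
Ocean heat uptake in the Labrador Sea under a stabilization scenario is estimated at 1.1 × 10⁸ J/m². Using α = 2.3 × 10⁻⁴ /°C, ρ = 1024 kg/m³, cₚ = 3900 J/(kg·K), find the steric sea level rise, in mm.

6.34 mm

Δh = αQ/(ρcₚ) = 2.3×10⁻⁴ × 1.1×10⁸ / (1024 × 3900) ≈ 0.0063351 m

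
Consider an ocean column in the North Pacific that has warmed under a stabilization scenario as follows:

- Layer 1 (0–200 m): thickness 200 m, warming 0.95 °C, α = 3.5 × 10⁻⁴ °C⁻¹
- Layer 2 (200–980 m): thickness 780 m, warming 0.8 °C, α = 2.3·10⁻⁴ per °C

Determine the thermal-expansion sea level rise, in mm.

0–200 m: 3.5×10⁻⁴ × 0.95 × 200 = 0.06650 m
Layer 2: 2.3×10⁻⁴ × 0.8 × 780 = 0.14352 m
Δh = 0.06650 + 0.14352 = 0.21002 m ≈ 210 mm

about 210 mm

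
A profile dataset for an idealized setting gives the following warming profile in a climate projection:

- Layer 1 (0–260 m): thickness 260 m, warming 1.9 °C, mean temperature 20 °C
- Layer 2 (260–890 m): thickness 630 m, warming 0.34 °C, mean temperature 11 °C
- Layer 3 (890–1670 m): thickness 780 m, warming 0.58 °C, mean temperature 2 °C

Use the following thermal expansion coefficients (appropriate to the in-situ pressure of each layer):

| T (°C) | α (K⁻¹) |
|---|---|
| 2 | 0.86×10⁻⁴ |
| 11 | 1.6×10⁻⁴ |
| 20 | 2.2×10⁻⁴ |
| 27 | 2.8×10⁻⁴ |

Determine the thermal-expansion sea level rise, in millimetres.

Layer 1 at 20 °C → α = 2.2×10⁻⁴ K⁻¹
Layer 2 at 11 °C → α = 1.6×10⁻⁴ K⁻¹
Layer 3 at 2 °C → α = 0.86×10⁻⁴ K⁻¹
1.9 × 260 × 2.2×10⁻⁴ = 0.10868 m
260–890 m: 1.6×10⁻⁴ × 0.34 × 630 = 0.034272 m
780 × 0.86×10⁻⁴ × 0.58 = 0.0389064 m
Δh = 0.10868 + 0.034272 + 0.0389064 = 0.1818584 m

Δh = 182 mm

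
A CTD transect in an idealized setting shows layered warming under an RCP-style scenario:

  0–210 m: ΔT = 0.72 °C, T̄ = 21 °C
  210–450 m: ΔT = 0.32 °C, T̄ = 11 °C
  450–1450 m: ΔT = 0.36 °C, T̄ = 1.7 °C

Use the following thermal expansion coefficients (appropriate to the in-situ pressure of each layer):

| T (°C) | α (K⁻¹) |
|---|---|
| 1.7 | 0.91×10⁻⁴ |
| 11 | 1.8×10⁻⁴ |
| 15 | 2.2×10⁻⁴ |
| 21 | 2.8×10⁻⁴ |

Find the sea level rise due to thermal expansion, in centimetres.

Layer 1 at 21 °C → α = 2.8×10⁻⁴ K⁻¹
Layer 2 at 11 °C → α = 1.8×10⁻⁴ K⁻¹
Layer 3 at 1.7 °C → α = 0.91×10⁻⁴ K⁻¹
0.72 × 210 × 2.8×10⁻⁴ = 0.042336 m
0.32 × 1.8×10⁻⁴ × 240 = 0.013824 m
0.91×10⁻⁴ × 1000 × 0.36 = 0.03276 m
Δh = 0.042336 + 0.013824 + 0.03276 = 0.08892 m

Δh ≈ 8.89 cm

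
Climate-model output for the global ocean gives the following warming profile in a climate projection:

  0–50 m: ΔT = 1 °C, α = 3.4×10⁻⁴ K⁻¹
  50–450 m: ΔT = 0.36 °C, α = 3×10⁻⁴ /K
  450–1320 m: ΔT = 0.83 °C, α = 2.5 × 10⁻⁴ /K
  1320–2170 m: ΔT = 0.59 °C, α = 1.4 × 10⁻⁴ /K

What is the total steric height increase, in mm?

0–50 m: 50 × 1 × 3.4×10⁻⁴ = 0.01700 m
0.36 × 400 × 3×10⁻⁴ = 0.04320 m
Layer 3: 870 × 2.5×10⁻⁴ × 0.83 = 0.180525 m
Layer 4: 0.59 × 850 × 1.4×10⁻⁴ = 0.07021 m
Δh = 0.01700 + 0.04320 + 0.180525 + 0.07021 = 0.310935 m ≈ 311 mm

Δh ≈ 311 mm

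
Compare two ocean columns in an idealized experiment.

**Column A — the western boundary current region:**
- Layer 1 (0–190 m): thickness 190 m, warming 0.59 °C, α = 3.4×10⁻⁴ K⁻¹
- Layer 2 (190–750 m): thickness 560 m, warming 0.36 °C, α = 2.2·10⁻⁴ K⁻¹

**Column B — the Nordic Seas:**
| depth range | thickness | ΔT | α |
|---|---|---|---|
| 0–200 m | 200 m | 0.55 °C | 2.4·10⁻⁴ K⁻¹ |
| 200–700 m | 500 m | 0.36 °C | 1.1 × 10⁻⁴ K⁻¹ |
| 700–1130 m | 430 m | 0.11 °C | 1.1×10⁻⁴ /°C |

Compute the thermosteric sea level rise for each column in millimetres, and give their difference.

Δh_A ≈ 82 mm, Δh_B ≈ 51 mm; difference ≈ 31 mm

A 0–190 m: 0.59 × 3.4×10⁻⁴ × 190 = 0.038114 m
A 560 × 0.36 × 2.2×10⁻⁴ = 0.044352 m
A total: 0.082466 m
B Layer 1: 2.4×10⁻⁴ × 0.55 × 200 = 0.02640 m
B 200–700 m: 500 × 1.1×10⁻⁴ × 0.36 = 0.01980 m
B 1.1×10⁻⁴ × 430 × 0.11 = 0.005203 m
B total: 0.051403 m
Difference: 0.082466 − 0.051403 = 0.031063 m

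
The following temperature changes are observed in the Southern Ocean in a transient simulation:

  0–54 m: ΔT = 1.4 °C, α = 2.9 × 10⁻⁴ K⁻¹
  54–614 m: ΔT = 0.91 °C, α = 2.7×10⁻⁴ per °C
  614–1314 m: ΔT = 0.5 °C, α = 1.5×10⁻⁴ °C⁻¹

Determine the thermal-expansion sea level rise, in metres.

0–54 m: 1.4 × 2.9×10⁻⁴ × 54 = 0.021924 m
2.7×10⁻⁴ × 0.91 × 560 = 0.137592 m
Layer 3: 0.5 × 700 × 1.5×10⁻⁴ = 0.05250 m
Δh = 0.021924 + 0.137592 + 0.05250 = 0.212016 m

Δh = 0.21 m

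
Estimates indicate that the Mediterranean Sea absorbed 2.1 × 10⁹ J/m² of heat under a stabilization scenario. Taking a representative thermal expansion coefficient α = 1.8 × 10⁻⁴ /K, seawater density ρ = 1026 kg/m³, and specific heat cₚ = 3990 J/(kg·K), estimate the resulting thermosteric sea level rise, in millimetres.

Δh = αQ/(ρcₚ) = 1.8×10⁻⁴ × 2.1×10⁹ / (1026 × 3990) ≈ 0.092336 m

92 mm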